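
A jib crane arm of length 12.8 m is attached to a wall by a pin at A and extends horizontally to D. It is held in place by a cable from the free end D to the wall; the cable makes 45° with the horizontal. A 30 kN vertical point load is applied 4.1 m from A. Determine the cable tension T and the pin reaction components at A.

T = 13.59 kN, A_x = 9.609 kN, A_y = 20.39 kN

ΣM about A: T·sin45°·12.8 − 30·4.1 = 0 → T = 123/(12.8·0.707107) = 13.5897 ≈ 13.59 kN.
ΣF_x = 0: A_x − T·cos45° = 0 → A_x = 13.5897 × 0.707107 = 9.609 kN.
ΣF_y = 0: A_y + T·sin45° − 30 = 0 → A_y = 30 − 13.5897 × 0.707107 = 20.39 kN.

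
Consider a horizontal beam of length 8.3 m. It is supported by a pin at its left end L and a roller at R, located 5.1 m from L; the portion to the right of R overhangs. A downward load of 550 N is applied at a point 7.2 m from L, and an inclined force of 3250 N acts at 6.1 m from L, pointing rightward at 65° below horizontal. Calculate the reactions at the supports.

L_x = -1374 N, L_y = -804.0 N, R_y = 4300 N

Moments about L: R_y·5.1 − 550·7.2 − 3250·sin65°·6.1 = 0 → R_y = 21927.6/5.1 = 4299.53 ≈ 4300 N.
ΣF_y = 0: L_y + 4299.53 − 550 − 3250·sin65° = 0 → L_y = -804.0 N.
ΣF_x = 0: L_x + 3250·cos65° = 0 → L_x = -1374 N.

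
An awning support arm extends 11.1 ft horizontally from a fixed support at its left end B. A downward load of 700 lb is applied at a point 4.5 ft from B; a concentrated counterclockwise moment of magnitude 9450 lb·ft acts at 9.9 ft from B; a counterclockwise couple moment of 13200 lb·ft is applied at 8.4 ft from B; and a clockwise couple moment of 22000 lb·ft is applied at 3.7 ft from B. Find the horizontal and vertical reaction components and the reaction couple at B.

ΣF_x = 0: B_x = 0.
ΣF_y = 0: B_y − 700 = 0 → B_y = 700.0 lb.
ΣM about B: M_B − 700·4.5 + 9450 + 13200 − 22000 = 0 → M_B = 2500 lb·ft.

B_x = 0, B_y = 700.0 lb, M_B = 2500 lb·ft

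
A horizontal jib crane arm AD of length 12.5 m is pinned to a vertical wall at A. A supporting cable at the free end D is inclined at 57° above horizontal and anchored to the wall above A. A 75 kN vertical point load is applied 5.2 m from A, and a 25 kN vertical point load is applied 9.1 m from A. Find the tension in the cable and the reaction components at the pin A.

ΣM about A: T·sin57°·12.5 − 75·5.2 − 25·9.1 = 0 → T = 617.5/(12.5·0.838671) = 58.9027 ≈ 58.90 kN.
ΣF_x = 0: A_x − T·cos57° = 0 → A_x = 58.9027 × 0.544639 = 32.08 kN.
ΣF_y = 0: A_y + T·sin57° − 75 − 25 = 0 → A_y = 100 − 58.9027 × 0.838671 = 50.60 kN.

T = 58.90 kN, A_x = 32.08 kN, A_y = 50.60 kN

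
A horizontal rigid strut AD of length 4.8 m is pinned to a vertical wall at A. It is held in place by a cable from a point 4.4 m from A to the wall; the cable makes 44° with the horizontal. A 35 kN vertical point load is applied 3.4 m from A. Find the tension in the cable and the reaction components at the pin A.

T = 38.93 kN, A_x = 28.01 kN, A_y = 7.955 kN

ΣM about A: T·sin44°·4.4 − 35·3.4 = 0 → T = 119/(4.4·0.694658) = 38.9335 ≈ 38.93 kN.
ΣF_x = 0: A_x − T·cos44° = 0 → A_x = 38.9335 × 0.71934 = 28.01 kN.
ΣF_y = 0: A_y + T·sin44° − 35 = 0 → A_y = 35 − 38.9335 × 0.694658 = 7.955 kN.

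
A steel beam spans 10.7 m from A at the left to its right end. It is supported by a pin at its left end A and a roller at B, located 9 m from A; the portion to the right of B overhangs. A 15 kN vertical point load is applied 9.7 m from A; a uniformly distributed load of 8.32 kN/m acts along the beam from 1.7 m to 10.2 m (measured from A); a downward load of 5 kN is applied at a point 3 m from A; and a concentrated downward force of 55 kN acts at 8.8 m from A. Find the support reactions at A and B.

A_x = 0, A_y = 27.36 kN, B_y = 118.4 kN

Resultant of the distributed load: 8.32 × 8.5 = 70.72 kN at 5.95 m from A.
Taking moments about A: B_y·9 − 15·9.7 − (8.32·8.5)·5.95 − 5·3 − 55·8.8 = 0 → B_y = 1065.284/9 = 118.365 ≈ 118.4 kN.
ΣF_y = 0: A_y + 118.365 − 15 − 8.32·8.5 − 5 − 55 = 0 → A_y = 27.36 kN.
ΣF_x = 0: no horizontal applied forces, so A_x = 0.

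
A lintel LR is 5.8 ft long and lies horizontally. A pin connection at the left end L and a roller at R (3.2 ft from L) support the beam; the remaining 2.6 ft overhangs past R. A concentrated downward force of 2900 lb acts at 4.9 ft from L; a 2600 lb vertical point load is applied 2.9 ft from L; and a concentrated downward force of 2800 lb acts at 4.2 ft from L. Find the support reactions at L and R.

ΣM about L: R_y·3.2 − 2900·4.9 − 2600·2.9 − 2800·4.2 = 0 → R_y = 33510/3.2 = 10471.9 ≈ 10470 lb.
ΣF_y = 0: L_y + 10471.9 − 2900 − 2600 − 2800 = 0 → L_y = -2172 lb.
ΣF_x = 0: no horizontal applied forces, so L_x = 0.

L_x = 0, L_y = -2172 lb, R_y = 10470 lb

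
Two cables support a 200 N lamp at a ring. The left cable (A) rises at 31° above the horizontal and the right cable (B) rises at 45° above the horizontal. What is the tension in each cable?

T_A = 145.8 N, T_B = 176.7 N

ΣF_x = 0: −T_A·cos31° + T_B·cos45° = 0 → T_B = 1.21222·T_A.
ΣF_y = 0: T_A·sin31° + T_B·sin45° = 200.
Substitute: T_A·(0.515038 + 1.21222·0.707107) = 200 → T_A = 145.751 ≈ 145.8 N.
Then T_B = 1.21222 × 145.751 = 176.7 N.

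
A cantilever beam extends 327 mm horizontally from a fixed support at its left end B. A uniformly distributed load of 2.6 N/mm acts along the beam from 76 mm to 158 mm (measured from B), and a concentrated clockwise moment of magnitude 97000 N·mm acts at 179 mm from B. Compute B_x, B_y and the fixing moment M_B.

B_x = 0, B_y = 213.2 N, M_B = 121900 N·mm

Resultant of the distributed load: 2.6 × 82 = 213.2 N at 117 mm from B.
ΣF_x = 0: B_x = 0.
ΣF_y = 0: B_y − 2.6·82 = 0 → B_y = 213.2 N.
ΣM about B: M_B − (2.6·82)·117 − 97000 = 0 → M_B = 121900 N·mm.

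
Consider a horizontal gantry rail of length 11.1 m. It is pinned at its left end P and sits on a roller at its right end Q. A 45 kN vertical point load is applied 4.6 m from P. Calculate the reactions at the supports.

P_x = 0, P_y = 26.35 kN, Q_y = 18.65 kN

Taking moments about P: Q_y·11.1 − 45·4.6 = 0 → Q_y = 207/11.1 = 18.6486 ≈ 18.65 kN.
ΣF_y = 0: P_y + 18.6486 − 45 = 0 → P_y = 26.35 kN.
ΣF_x = 0: no horizontal applied forces, so P_x = 0.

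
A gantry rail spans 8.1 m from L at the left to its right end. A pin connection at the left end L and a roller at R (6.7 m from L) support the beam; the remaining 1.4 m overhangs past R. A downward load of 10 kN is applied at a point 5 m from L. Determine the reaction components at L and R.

Moments about L: R_y·6.7 − 10·5 = 0 → R_y = 50/6.7 = 7.46269 ≈ 7.463 kN.
ΣF_y = 0: L_y + 7.46269 − 10 = 0 → L_y = 2.537 kN.
ΣF_x = 0: no horizontal applied forces, so L_x = 0.

L_x = 0, L_y = 2.537 kN, R_y = 7.463 kN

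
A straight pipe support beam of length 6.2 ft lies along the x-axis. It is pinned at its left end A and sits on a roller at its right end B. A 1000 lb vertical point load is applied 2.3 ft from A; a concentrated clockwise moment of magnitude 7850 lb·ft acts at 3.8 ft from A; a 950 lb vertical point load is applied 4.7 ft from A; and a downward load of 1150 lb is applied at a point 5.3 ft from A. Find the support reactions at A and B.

Moments about A: B_y·6.2 − 1000·2.3 − 7850 − 950·4.7 − 1150·5.3 = 0 → B_y = 20710/6.2 = 3340.32 ≈ 3340 lb.
ΣF_y = 0: A_y + 3340.32 − 1000 − 950 − 1150 = 0 → A_y = -240.3 lb.
ΣF_x = 0: no horizontal applied forces, so A_x = 0.

A_x = 0, A_y = -240.3 lb, B_y = 3340 lb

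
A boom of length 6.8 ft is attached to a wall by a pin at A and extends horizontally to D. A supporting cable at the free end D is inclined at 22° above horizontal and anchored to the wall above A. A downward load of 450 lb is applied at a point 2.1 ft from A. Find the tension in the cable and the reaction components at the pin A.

ΣM about A: T·sin22°·6.8 − 450·2.1 = 0 → T = 945/(6.8·0.374607) = 370.977 ≈ 371.0 lb.
ΣF_x = 0: A_x − T·cos22° = 0 → A_x = 370.977 × 0.927184 = 344.0 lb.
ΣF_y = 0: A_y + T·sin22° − 450 = 0 → A_y = 450 − 370.977 × 0.374607 = 311.0 lb.

T = 371.0 lb, A_x = 344.0 lb, A_y = 311.0 lb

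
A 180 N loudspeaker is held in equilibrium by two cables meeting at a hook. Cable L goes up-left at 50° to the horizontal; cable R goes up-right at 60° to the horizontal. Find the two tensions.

T_L = 95.78 N, T_R = 123.1 N

ΣF_x = 0: −T_L·cos50° + T_R·cos60° = 0 → T_R = 1.28558·T_L.
ΣF_y = 0: T_L·sin50° + T_R·sin60° = 180.
Substitute: T_L·(0.766044 + 1.28558·0.866025) = 180 → T_L = 95.7758 ≈ 95.78 N.
Then T_R = 1.28558 × 95.7758 = 123.1 N.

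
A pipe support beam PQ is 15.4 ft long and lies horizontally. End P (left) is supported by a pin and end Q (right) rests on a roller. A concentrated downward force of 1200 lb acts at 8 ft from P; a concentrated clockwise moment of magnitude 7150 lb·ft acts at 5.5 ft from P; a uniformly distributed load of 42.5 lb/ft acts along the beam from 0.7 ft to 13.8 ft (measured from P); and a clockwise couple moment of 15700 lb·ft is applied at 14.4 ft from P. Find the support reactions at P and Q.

Resultant of the distributed load: 42.5 × 13.1 = 556.75 lb at 7.25 ft from P.
Taking moments about P: Q_y·15.4 − 1200·8 − 7150 − (42.5·13.1)·7.25 − 15700 = 0 → Q_y = 36486.4375/15.4 = 2369.25 ≈ 2369 lb.
ΣF_y = 0: P_y + 2369.25 − 1200 − 42.5·13.1 = 0 → P_y = -612.5 lb.
ΣF_x = 0: no horizontal applied forces, so P_x = 0.

P_x = 0, P_y = -612.5 lb, Q_y = 2369 lb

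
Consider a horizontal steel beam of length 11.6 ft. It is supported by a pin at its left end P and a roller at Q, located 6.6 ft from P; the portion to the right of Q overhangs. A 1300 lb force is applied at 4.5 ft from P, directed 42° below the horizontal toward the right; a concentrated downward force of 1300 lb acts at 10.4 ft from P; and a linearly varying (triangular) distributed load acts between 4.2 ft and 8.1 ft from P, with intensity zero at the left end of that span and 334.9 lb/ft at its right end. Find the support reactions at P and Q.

Resultant of the triangular load: ½ × 334.9 × 3.9 = 653.055 lb, acting at 6.8 ft from P (one-third of the span from the peak).
Taking moments about P: Q_y·6.6 − 1300·sin42°·4.5 − 1300·10.4 − (½·334.9·3.9)·6.8 = 0 → Q_y = 21875.2/6.6 = 3314.42 ≈ 3314 lb.
ΣF_y = 0: P_y + 3314.42 − 1300·sin42° − 1300 − ½·334.9·3.9 = 0 → P_y = -491.5 lb.
ΣF_x = 0: P_x + 1300·cos42° = 0 → P_x = -966.1 lb.

P_x = -966.1 lb, P_y = -491.5 lb, Q_y = 3314 lb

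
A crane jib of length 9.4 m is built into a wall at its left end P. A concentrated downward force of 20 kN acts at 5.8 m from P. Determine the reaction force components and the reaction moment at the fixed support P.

P_x = 0, P_y = 20.00 kN, M_P = 116.0 kN·m

ΣF_x = 0: P_x = 0.
ΣF_y = 0: P_y − 20 = 0 → P_y = 20.00 kN.
ΣM about P: M_P − 20·5.8 = 0 → M_P = 116.0 kN·m.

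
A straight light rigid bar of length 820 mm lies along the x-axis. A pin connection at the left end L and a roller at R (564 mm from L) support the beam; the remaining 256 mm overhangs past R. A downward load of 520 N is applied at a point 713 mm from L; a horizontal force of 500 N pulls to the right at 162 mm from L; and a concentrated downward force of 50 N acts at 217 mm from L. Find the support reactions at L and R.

L_x = -500.0 N, L_y = -106.6 N, R_y = 676.6 N

ΣM about L: R_y·564 − 520·713 − 50·217 = 0 → R_y = 381610/564 = 676.613 ≈ 676.6 N.
ΣF_y = 0: L_y + 676.613 − 520 − 50 = 0 → L_y = -106.6 N.
ΣF_x = 0: L_x + 500 = 0 → L_x = -500.0 N.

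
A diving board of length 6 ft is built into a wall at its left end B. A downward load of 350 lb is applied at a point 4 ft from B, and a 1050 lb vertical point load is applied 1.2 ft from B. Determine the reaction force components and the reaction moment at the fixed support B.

ΣF_x = 0: B_x = 0.
ΣF_y = 0: B_y − 350 − 1050 = 0 → B_y = 1400 lb.
ΣM about B: M_B − 350·4 − 1050·1.2 = 0 → M_B = 2660 lb·ft.

B_x = 0, B_y = 1400 lb, M_B = 2660 lb·ft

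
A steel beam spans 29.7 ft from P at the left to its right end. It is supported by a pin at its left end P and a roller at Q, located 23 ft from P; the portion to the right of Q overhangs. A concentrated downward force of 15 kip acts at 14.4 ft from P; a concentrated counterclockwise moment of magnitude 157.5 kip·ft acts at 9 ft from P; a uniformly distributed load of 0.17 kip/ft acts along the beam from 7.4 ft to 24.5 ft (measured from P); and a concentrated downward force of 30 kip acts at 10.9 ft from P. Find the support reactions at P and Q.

Resultant of the distributed load: 0.17 × 17.1 = 2.907 kip at 15.95 ft from P.
Taking moments about P: Q_y·23 − 15·14.4 + 157.5 − (0.17·17.1)·15.95 − 30·10.9 = 0 → Q_y = 431.86665/23 = 18.7768 ≈ 18.78 kip.
ΣF_y = 0: P_y + 18.7768 − 15 − 0.17·17.1 − 30 = 0 → P_y = 29.13 kip.
ΣF_x = 0: no horizontal applied forces, so P_x = 0.

P_x = 0, P_y = 29.13 kip, Q_y = 18.78 kip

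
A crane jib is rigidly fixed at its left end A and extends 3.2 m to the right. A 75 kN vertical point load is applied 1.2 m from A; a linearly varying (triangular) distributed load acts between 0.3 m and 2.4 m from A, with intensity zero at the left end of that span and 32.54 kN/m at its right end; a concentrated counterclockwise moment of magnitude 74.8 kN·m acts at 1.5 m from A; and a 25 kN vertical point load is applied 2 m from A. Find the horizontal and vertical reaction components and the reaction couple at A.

Resultant of the triangular load: ½ × 32.54 × 2.1 = 34.167 kN, acting at 1.7 m from A (one-third of the span from the peak).
ΣF_x = 0: A_x = 0.
ΣF_y = 0: A_y − 75 − ½·32.54·2.1 − 25 = 0 → A_y = 134.2 kN.
ΣM about A: M_A − 75·1.2 − (½·32.54·2.1)·1.7 + 74.8 − 25·2 = 0 → M_A = 123.3 kN·m.

A_x = 0, A_y = 134.2 kN, M_A = 123.3 kN·m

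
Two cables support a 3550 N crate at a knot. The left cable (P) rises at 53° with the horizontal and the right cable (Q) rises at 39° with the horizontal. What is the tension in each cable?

ΣF_x = 0: −T_P·cos53° + T_Q·cos39° = 0 → T_Q = 0.774391·T_P.
ΣF_y = 0: T_P·sin53° + T_Q·sin39° = 3550.
Substitute: T_P·(0.798636 + 0.774391·0.62932) = 3550 → T_P = 2760.55 ≈ 2761 N.
Then T_Q = 0.774391 × 2760.55 = 2138 N.

T_P = 2761 N, T_Q = 2138 N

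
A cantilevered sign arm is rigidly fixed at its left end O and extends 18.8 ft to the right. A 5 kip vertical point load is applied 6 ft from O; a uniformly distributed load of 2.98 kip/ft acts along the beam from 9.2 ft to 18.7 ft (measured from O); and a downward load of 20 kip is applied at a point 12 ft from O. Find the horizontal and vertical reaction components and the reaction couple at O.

O_x = 0, O_y = 53.31 kip, M_O = 664.9 kip·ft

Resultant of the distributed load: 2.98 × 9.5 = 28.31 kip at 13.95 ft from O.
ΣF_x = 0: O_x = 0.
ΣF_y = 0: O_y − 5 − 2.98·9.5 − 20 = 0 → O_y = 53.31 kip.
ΣM about O: M_O − 5·6 − (2.98·9.5)·13.95 − 20·12 = 0 → M_O = 664.9 kip·ft.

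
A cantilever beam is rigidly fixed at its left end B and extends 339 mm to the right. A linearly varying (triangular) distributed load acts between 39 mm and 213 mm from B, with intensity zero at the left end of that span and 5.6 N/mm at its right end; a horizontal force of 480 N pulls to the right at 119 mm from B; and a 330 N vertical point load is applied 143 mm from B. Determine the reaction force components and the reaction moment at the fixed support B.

Resultant of the triangular load: ½ × 5.6 × 174 = 487.2 N, acting at 155 mm from B (one-third of the span from the peak).
ΣF_x = 0: B_x + 480 = 0 → B_x = -480.0 N.
ΣF_y = 0: B_y − ½·5.6·174 − 330 = 0 → B_y = 817.2 N.
ΣM about B: M_B − (½·5.6·174)·155 − 330·143 = 0 → M_B = 122700 N·mm.

B_x = -480.0 N, B_y = 817.2 N, M_B = 122700 N·mm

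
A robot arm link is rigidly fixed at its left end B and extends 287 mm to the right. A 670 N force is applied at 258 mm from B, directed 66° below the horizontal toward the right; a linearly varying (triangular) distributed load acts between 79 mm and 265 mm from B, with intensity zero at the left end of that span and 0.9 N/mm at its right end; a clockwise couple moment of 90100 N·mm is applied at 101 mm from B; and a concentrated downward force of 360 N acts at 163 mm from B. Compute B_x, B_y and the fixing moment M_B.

Resultant of the triangular load: ½ × 0.9 × 186 = 83.7 N, acting at 203 mm from B (one-third of the span from the peak).
ΣF_x = 0: B_x + 670·cos66° = 0 → B_x = -272.5 N.
ΣF_y = 0: B_y − 670·sin66° − ½·0.9·186 − 360 = 0 → B_y = 1056 N.
ΣM about B: M_B − 670·sin66°·258 − (½·0.9·186)·203 − 90100 − 360·163 = 0 → M_B = 323700 N·mm.

B_x = -272.5 N, B_y = 1056 N, M_B = 323700 N·mm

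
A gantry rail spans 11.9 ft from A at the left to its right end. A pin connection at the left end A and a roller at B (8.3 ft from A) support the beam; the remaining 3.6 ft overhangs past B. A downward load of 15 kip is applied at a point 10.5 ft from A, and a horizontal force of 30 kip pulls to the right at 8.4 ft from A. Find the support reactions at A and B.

A_x = -30.00 kip, A_y = -3.976 kip, B_y = 18.98 kip

Taking moments about A: B_y·8.3 − 15·10.5 = 0 → B_y = 157.5/8.3 = 18.9759 ≈ 18.98 kip.
ΣF_y = 0: A_y + 18.9759 − 15 = 0 → A_y = -3.976 kip.
ΣF_x = 0: A_x + 30 = 0 → A_x = -30.00 kip.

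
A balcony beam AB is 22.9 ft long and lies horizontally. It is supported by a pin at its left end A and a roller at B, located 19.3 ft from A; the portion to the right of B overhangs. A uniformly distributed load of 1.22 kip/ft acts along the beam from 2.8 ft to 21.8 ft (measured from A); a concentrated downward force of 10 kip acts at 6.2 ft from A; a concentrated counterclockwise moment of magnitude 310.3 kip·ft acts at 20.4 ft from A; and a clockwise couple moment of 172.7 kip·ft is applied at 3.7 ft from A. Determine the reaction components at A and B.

Resultant of the distributed load: 1.22 × 19 = 23.18 kip at 12.3 ft from A.
ΣM about A: B_y·19.3 − (1.22·19)·12.3 − 10·6.2 + 310.3 − 172.7 = 0 → B_y = 209.514/19.3 = 10.8556 ≈ 10.86 kip.
ΣF_y = 0: A_y + 10.8556 − 1.22·19 − 10 = 0 → A_y = 22.32 kip.
ΣF_x = 0: no horizontal applied forces, so A_x = 0.

A_x = 0, A_y = 22.32 kip, B_y = 10.86 kip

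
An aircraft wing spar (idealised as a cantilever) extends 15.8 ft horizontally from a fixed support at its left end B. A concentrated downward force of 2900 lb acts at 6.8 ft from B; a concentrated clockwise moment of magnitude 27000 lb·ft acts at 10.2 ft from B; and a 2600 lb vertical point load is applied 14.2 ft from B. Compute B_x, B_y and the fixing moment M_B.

ΣF_x = 0: B_x = 0.
ΣF_y = 0: B_y − 2900 − 2600 = 0 → B_y = 5500 lb.
ΣM about B: M_B − 2900·6.8 − 27000 − 2600·14.2 = 0 → M_B = 83640 lb·ft.

B_x = 0, B_y = 5500 lb, M_B = 83640 lb·ft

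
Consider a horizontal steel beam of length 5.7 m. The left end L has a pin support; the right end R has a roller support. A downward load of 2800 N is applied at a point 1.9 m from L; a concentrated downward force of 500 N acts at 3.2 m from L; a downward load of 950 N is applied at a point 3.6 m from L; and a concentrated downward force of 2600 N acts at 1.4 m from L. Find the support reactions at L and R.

ΣM about L: R_y·5.7 − 2800·1.9 − 500·3.2 − 950·3.6 − 2600·1.4 = 0 → R_y = 13980/5.7 = 2452.63 ≈ 2453 N.
ΣF_y = 0: L_y + 2452.63 − 2800 − 500 − 950 − 2600 = 0 → L_y = 4397 N.
ΣF_x = 0: no horizontal applied forces, so L_x = 0.

L_x = 0, L_y = 4397 N, R_y = 2453 N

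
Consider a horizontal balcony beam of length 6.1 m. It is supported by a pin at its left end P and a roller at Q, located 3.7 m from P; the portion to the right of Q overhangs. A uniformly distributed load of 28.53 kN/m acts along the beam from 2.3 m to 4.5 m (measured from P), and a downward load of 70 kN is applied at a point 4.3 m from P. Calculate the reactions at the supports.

Resultant of the distributed load: 28.53 × 2.2 = 62.766 kN at 3.4 m from P.
Taking moments about P: Q_y·3.7 − (28.53·2.2)·3.4 − 70·4.3 = 0 → Q_y = 514.4044/3.7 = 139.028 ≈ 139.0 kN.
ΣF_y = 0: P_y + 139.028 − 28.53·2.2 − 70 = 0 → P_y = -6.262 kN.
ΣF_x = 0: no horizontal applied forces, so P_x = 0.

P_x = 0, P_y = -6.262 kN, Q_y = 139.0 kN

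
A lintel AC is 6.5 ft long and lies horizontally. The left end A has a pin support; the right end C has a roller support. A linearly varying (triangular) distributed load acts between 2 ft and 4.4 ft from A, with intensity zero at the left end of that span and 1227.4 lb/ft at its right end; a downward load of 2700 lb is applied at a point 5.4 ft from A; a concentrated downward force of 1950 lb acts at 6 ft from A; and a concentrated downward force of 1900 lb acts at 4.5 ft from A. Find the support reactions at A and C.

Resultant of the triangular load: ½ × 1227.4 × 2.4 = 1472.88 lb, acting at 3.6 ft from A (one-third of the span from the peak).
ΣM about A: C_y·6.5 − (½·1227.4·2.4)·3.6 − 2700·5.4 − 1950·6 − 1900·4.5 = 0 → C_y = 40132.368/6.5 = 6174.21 ≈ 6174 lb.
ΣF_y = 0: A_y + 6174.21 − ½·1227.4·2.4 − 2700 − 1950 − 1900 = 0 → A_y = 1849 lb.
ΣF_x = 0: no horizontal applied forces, so A_x = 0.

A_x = 0, A_y = 1849 lb, C_y = 6174 lb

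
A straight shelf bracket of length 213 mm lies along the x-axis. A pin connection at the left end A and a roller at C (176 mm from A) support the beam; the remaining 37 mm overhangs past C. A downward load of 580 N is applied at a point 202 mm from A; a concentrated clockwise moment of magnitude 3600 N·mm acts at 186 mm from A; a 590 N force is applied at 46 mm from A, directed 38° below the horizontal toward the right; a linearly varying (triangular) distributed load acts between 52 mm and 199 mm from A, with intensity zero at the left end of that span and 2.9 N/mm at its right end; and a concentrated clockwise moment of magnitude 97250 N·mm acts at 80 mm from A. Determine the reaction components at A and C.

A_x = -464.9 N, A_y = -358.9 N, C_y = 1515 N

Resultant of the triangular load: ½ × 2.9 × 147 = 213.15 N, acting at 150 mm from A (one-third of the span from the peak).
Moments about A: C_y·176 − 580·202 − 3600 − 590·sin38°·46 − (½·2.9·147)·150 − 97250 = 0 → C_y = 266692/176 = 1515.3 ≈ 1515 N.
ΣF_y = 0: A_y + 1515.3 − 580 − 590·sin38° − ½·2.9·147 = 0 → A_y = -358.9 N.
ΣF_x = 0: A_x + 590·cos38° = 0 → A_x = -464.9 N.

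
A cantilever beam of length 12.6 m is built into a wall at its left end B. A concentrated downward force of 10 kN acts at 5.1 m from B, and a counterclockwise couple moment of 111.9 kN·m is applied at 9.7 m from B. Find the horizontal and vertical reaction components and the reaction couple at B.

ΣF_x = 0: B_x = 0.
ΣF_y = 0: B_y − 10 = 0 → B_y = 10.00 kN.
ΣM about B: M_B − 10·5.1 + 111.9 = 0 → M_B = -60.90 kN·m.

B_x = 0, B_y = 10.00 kN, M_B = -60.90 kN·m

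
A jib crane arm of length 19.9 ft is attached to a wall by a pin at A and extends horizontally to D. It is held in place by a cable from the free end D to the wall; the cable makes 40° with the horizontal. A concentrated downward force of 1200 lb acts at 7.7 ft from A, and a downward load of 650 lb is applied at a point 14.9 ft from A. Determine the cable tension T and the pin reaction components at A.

T = 1480 lb, A_x = 1133 lb, A_y = 899.0 lb

ΣM about A: T·sin40°·19.9 − 1200·7.7 − 650·14.9 = 0 → T = 18925/(19.9·0.642788) = 1479.5 ≈ 1480 lb.
ΣF_x = 0: A_x − T·cos40° = 0 → A_x = 1479.5 × 0.766044 = 1133 lb.
ΣF_y = 0: A_y + T·sin40° − 1200 − 650 = 0 → A_y = 1850 − 1479.5 × 0.642788 = 899.0 lb.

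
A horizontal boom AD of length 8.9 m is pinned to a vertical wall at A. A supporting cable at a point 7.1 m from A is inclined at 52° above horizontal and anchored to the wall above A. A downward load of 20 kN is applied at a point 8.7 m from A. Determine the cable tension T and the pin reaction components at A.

T = 31.10 kN, A_x = 19.15 kN, A_y = -4.507 kN

ΣM about A: T·sin52°·7.1 − 20·8.7 = 0 → T = 174/(7.1·0.788011) = 31.0999 ≈ 31.10 kN.
ΣF_x = 0: A_x − T·cos52° = 0 → A_x = 31.0999 × 0.615661 = 19.15 kN.
ΣF_y = 0: A_y + T·sin52° − 20 = 0 → A_y = 20 − 31.0999 × 0.788011 = -4.507 kN.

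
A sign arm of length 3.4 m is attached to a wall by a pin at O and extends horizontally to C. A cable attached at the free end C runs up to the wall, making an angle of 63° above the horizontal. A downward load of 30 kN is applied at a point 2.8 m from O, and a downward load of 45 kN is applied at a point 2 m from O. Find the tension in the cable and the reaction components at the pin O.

T = 57.44 kN, O_x = 26.08 kN, O_y = 23.82 kN

ΣM about O: T·sin63°·3.4 − 30·2.8 − 45·2 = 0 → T = 174/(3.4·0.891007) = 57.4367 ≈ 57.44 kN.
ΣF_x = 0: O_x − T·cos63° = 0 → O_x = 57.4367 × 0.45399 = 26.08 kN.
ΣF_y = 0: O_y + T·sin63° − 30 − 45 = 0 → O_y = 75 − 57.4367 × 0.891007 = 23.82 kN.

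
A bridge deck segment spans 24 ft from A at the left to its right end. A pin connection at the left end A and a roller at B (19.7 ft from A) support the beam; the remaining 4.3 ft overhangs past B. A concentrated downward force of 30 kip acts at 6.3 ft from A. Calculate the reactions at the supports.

A_x = 0, A_y = 20.41 kip, B_y = 9.594 kip

ΣM about A: B_y·19.7 − 30·6.3 = 0 → B_y = 189/19.7 = 9.59391 ≈ 9.594 kip.
ΣF_y = 0: A_y + 9.59391 − 30 = 0 → A_y = 20.41 kip.
ΣF_x = 0: no horizontal applied forces, so A_x = 0.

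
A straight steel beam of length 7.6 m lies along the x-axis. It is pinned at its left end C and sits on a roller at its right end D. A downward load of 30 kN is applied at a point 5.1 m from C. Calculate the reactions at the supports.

Taking moments about C: D_y·7.6 − 30·5.1 = 0 → D_y = 153/7.6 = 20.1316 ≈ 20.13 kN.
ΣF_y = 0: C_y + 20.1316 − 30 = 0 → C_y = 9.868 kN.
ΣF_x = 0: no horizontal applied forces, so C_x = 0.

C_x = 0, C_y = 9.868 kN, D_y = 20.13 kN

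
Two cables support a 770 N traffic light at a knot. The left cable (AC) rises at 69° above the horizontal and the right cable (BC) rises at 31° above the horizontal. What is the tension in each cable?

ΣF_x = 0: −T_AC·cos69° + T_BC·cos31° = 0 → T_BC = 0.418084·T_AC.
ΣF_y = 0: T_AC·sin69° + T_BC·sin31° = 770.
Substitute: T_AC·(0.93358 + 0.418084·0.515038) = 770 → T_AC = 670.201 ≈ 670.2 N.
Then T_BC = 0.418084 × 670.201 = 280.2 N.

T_AC = 670.2 N, T_BC = 280.2 N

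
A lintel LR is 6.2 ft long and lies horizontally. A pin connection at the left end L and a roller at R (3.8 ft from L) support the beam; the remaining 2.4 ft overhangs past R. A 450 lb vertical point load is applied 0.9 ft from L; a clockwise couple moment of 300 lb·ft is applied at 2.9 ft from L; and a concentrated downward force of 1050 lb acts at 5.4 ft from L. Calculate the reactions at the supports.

ΣM about L: R_y·3.8 − 450·0.9 − 300 − 1050·5.4 = 0 → R_y = 6375/3.8 = 1677.63 ≈ 1678 lb.
ΣF_y = 0: L_y + 1677.63 − 450 − 1050 = 0 → L_y = -177.6 lb.
ΣF_x = 0: no horizontal applied forces, so L_x = 0.

L_x = 0, L_y = -177.6 lb, R_y = 1678 lb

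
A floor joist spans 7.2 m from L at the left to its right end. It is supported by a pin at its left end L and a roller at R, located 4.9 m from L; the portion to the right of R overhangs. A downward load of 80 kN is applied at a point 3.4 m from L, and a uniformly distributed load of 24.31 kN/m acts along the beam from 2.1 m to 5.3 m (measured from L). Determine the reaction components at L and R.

Resultant of the distributed load: 24.31 × 3.2 = 77.792 kN at 3.7 m from L.
Taking moments about L: R_y·4.9 − 80·3.4 − (24.31·3.2)·3.7 = 0 → R_y = 559.8304/4.9 = 114.251 ≈ 114.3 kN.
ΣF_y = 0: L_y + 114.251 − 80 − 24.31·3.2 = 0 → L_y = 43.54 kN.
ΣF_x = 0: no horizontal applied forces, so L_x = 0.

L_x = 0, L_y = 43.54 kN, R_y = 114.3 kN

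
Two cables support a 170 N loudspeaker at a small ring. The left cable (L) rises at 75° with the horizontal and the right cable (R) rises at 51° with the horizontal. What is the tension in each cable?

ΣF_x = 0: −T_L·cos75° + T_R·cos51° = 0 → T_R = 0.411268·T_L.
ΣF_y = 0: T_L·sin75° + T_R·sin51° = 170.
Substitute: T_L·(0.965926 + 0.411268·0.777146) = 170 → T_L = 132.24 ≈ 132.2 N.
Then T_R = 0.411268 × 132.24 = 54.39 N.

T_L = 132.2 N, T_R = 54.39 N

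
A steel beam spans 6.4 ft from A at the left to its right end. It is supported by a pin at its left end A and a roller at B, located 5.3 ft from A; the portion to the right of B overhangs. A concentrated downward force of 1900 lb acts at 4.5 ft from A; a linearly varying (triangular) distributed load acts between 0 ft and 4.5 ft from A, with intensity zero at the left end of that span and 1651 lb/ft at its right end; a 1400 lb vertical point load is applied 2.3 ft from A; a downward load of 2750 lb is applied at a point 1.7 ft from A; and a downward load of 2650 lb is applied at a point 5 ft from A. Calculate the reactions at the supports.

Resultant of the triangular load: ½ × 1651 × 4.5 = 3714.75 lb, acting at 3 ft from A (one-third of the span from the peak).
Taking moments about A: B_y·5.3 − 1900·4.5 − (½·1651·4.5)·3 − 1400·2.3 − 2750·1.7 − 2650·5 = 0 → B_y = 40839.25/5.3 = 7705.52 ≈ 7706 lb.
ΣF_y = 0: A_y + 7705.52 − 1900 − ½·1651·4.5 − 1400 − 2750 − 2650 = 0 → A_y = 4709 lb.
ΣF_x = 0: no horizontal applied forces, so A_x = 0.

A_x = 0, A_y = 4709 lb, B_y = 7706 lb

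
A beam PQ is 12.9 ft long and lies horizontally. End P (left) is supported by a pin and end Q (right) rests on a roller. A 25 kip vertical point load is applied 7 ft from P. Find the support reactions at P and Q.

Moments about P: Q_y·12.9 − 25·7 = 0 → Q_y = 175/12.9 = 13.5659 ≈ 13.57 kip.
ΣF_y = 0: P_y + 13.5659 − 25 = 0 → P_y = 11.43 kip.
ΣF_x = 0: no horizontal applied forces, so P_x = 0.

P_x = 0, P_y = 11.43 kip, Q_y = 13.57 kip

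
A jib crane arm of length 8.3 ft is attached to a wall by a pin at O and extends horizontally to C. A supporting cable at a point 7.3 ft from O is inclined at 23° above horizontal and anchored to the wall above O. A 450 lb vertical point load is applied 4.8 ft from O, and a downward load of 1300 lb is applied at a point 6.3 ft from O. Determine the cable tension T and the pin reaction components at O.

T = 3629 lb, O_x = 3340 lb, O_y = 332.2 lb

ΣM about O: T·sin23°·7.3 − 450·4.8 − 1300·6.3 = 0 → T = 10350/(7.3·0.390731) = 3628.6 ≈ 3629 lb.
ΣF_x = 0: O_x − T·cos23° = 0 → O_x = 3628.6 × 0.920505 = 3340 lb.
ΣF_y = 0: O_y + T·sin23° − 450 − 1300 = 0 → O_y = 1750 − 3628.6 × 0.390731 = 332.2 lb.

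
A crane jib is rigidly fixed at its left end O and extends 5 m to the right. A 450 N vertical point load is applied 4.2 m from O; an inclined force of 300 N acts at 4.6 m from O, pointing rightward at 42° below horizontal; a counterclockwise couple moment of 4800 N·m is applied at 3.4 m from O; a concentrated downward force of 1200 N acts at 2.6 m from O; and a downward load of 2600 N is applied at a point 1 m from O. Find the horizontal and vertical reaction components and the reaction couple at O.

O_x = -222.9 N, O_y = 4451 N, M_O = 3733 N·m

ΣF_x = 0: O_x + 300·cos42° = 0 → O_x = -222.9 N.
ΣF_y = 0: O_y − 450 − 300·sin42° − 1200 − 2600 = 0 → O_y = 4451 N.
ΣM about O: M_O − 450·4.2 − 300·sin42°·4.6 + 4800 − 1200·2.6 − 2600·1 = 0 → M_O = 3733 N·m.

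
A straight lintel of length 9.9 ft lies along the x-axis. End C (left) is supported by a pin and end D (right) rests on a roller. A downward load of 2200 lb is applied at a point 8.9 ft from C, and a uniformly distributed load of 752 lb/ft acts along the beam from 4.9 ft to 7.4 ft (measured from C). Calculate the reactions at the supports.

C_x = 0, C_y = 934.3 lb, D_y = 3146 lb

Resultant of the distributed load: 752 × 2.5 = 1880 lb at 6.15 ft from C.
ΣM about C: D_y·9.9 − 2200·8.9 − (752·2.5)·6.15 = 0 → D_y = 31142/9.9 = 3145.66 ≈ 3146 lb.
ΣF_y = 0: C_y + 3145.66 − 2200 − 752·2.5 = 0 → C_y = 934.3 lb.
ΣF_x = 0: no horizontal applied forces, so C_x = 0.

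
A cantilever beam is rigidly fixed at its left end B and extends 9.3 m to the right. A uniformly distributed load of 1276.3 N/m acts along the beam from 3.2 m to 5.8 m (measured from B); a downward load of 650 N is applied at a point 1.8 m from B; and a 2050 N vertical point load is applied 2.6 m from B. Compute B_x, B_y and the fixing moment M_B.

Resultant of the distributed load: 1276.3 × 2.6 = 3318.38 N at 4.5 m from B.
ΣF_x = 0: B_x = 0.
ΣF_y = 0: B_y − 1276.3·2.6 − 650 − 2050 = 0 → B_y = 6018 N.
ΣM about B: M_B − (1276.3·2.6)·4.5 − 650·1.8 − 2050·2.6 = 0 → M_B = 21430 N·m.

B_x = 0, B_y = 6018 N, M_B = 21430 N·m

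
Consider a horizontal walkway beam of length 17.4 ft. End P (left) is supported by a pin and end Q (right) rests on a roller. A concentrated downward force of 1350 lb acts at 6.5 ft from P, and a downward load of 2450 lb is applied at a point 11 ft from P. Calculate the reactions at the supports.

P_x = 0, P_y = 1747 lb, Q_y = 2053 lb

ΣM about P: Q_y·17.4 − 1350·6.5 − 2450·11 = 0 → Q_y = 35725/17.4 = 2053.16 ≈ 2053 lb.
ΣF_y = 0: P_y + 2053.16 − 1350 − 2450 = 0 → P_y = 1747 lb.
ΣF_x = 0: no horizontal applied forces, so P_x = 0.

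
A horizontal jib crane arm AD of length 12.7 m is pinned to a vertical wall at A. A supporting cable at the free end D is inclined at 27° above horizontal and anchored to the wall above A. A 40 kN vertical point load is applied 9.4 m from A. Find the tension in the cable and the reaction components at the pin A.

ΣM about A: T·sin27°·12.7 − 40·9.4 = 0 → T = 376/(12.7·0.45399) = 65.2135 ≈ 65.21 kN.
ΣF_x = 0: A_x − T·cos27° = 0 → A_x = 65.2135 × 0.891007 = 58.11 kN.
ΣF_y = 0: A_y + T·sin27° − 40 = 0 → A_y = 40 − 65.2135 × 0.45399 = 10.39 kN.

T = 65.21 kN, A_x = 58.11 kN, A_y = 10.39 kN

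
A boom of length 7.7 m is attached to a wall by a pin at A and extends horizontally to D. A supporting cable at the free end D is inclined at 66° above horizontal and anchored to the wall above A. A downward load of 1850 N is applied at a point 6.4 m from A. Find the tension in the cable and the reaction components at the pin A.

ΣM about A: T·sin66°·7.7 − 1850·6.4 = 0 → T = 11840/(7.7·0.913545) = 1683.18 ≈ 1683 N.
ΣF_x = 0: A_x − T·cos66° = 0 → A_x = 1683.18 × 0.406737 = 684.6 N.
ΣF_y = 0: A_y + T·sin66° − 1850 = 0 → A_y = 1850 − 1683.18 × 0.913545 = 312.3 N.

T = 1683 N, A_x = 684.6 N, A_y = 312.3 N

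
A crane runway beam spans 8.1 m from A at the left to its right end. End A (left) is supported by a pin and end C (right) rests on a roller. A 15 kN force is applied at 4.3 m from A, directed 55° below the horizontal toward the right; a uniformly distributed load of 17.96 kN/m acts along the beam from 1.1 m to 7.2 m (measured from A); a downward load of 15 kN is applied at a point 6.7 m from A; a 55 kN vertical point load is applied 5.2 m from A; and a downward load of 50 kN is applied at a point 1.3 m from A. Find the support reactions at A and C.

Resultant of the distributed load: 17.96 × 6.1 = 109.556 kN at 4.15 m from A.
Taking moments about A: C_y·8.1 − 15·sin55°·4.3 − (17.96·6.1)·4.15 − 15·6.7 − 55·5.2 − 50·1.3 = 0 → C_y = 958.993/8.1 = 118.394 ≈ 118.4 kN.
ΣF_y = 0: A_y + 118.394 − 15·sin55° − 17.96·6.1 − 15 − 55 − 50 = 0 → A_y = 123.4 kN.
ΣF_x = 0: A_x + 15·cos55° = 0 → A_x = -8.604 kN.

A_x = -8.604 kN, A_y = 123.4 kN, C_y = 118.4 kN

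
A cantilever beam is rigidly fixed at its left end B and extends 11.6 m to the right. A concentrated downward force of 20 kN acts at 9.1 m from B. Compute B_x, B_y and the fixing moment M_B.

B_x = 0, B_y = 20.00 kN, M_B = 182.0 kN·m

ΣF_x = 0: B_x = 0.
ΣF_y = 0: B_y − 20 = 0 → B_y = 20.00 kN.
ΣM about B: M_B − 20·9.1 = 0 → M_B = 182.0 kN·m.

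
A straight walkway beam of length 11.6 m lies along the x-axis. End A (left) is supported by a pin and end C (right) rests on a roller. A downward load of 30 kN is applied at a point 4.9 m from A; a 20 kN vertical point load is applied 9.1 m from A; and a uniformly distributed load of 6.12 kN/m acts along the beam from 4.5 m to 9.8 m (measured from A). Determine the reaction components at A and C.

A_x = 0, A_y = 34.08 kN, C_y = 48.35 kN

Resultant of the distributed load: 6.12 × 5.3 = 32.436 kN at 7.15 m from A.
Taking moments about A: C_y·11.6 − 30·4.9 − 20·9.1 − (6.12·5.3)·7.15 = 0 → C_y = 560.9174/11.6 = 48.3549 ≈ 48.35 kN.
ΣF_y = 0: A_y + 48.3549 − 30 − 20 − 6.12·5.3 = 0 → A_y = 34.08 kN.
ΣF_x = 0: no horizontal applied forces, so A_x = 0.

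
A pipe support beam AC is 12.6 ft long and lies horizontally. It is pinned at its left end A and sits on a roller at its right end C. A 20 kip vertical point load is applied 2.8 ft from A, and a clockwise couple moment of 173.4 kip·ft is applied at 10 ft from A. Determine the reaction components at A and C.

A_x = 0, A_y = 1.794 kip, C_y = 18.21 kip

Taking moments about A: C_y·12.6 − 20·2.8 − 173.4 = 0 → C_y = 229.4/12.6 = 18.2063 ≈ 18.21 kip.
ΣF_y = 0: A_y + 18.2063 − 20 = 0 → A_y = 1.794 kip.
ΣF_x = 0: no horizontal applied forces, so A_x = 0.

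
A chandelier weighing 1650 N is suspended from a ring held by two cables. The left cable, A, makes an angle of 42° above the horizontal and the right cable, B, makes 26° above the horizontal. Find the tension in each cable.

T_A = 1599 N, T_B = 1322 N

ΣF_x = 0: −T_A·cos42° + T_B·cos26° = 0 → T_B = 0.826824·T_A.
ΣF_y = 0: T_A·sin42° + T_B·sin26° = 1650.
Substitute: T_A·(0.669131 + 0.826824·0.438371) = 1650 → T_A = 1599.48 ≈ 1599 N.
Then T_B = 0.826824 × 1599.48 = 1322 N.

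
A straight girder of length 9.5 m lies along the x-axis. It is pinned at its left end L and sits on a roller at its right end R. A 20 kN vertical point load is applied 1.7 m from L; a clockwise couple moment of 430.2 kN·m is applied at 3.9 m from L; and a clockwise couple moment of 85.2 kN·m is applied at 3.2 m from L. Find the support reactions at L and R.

Taking moments about L: R_y·9.5 − 20·1.7 − 430.2 − 85.2 = 0 → R_y = 549.4/9.5 = 57.8316 ≈ 57.83 kN.
ΣF_y = 0: L_y + 57.8316 − 20 = 0 → L_y = -37.83 kN.
ΣF_x = 0: no horizontal applied forces, so L_x = 0.

L_x = 0, L_y = -37.83 kN, R_y = 57.83 kN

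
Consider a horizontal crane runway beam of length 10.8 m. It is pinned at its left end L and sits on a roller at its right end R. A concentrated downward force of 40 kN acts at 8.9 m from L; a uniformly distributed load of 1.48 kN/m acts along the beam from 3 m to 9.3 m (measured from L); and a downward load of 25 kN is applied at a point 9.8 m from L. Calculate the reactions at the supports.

Resultant of the distributed load: 1.48 × 6.3 = 9.324 kN at 6.15 m from L.
ΣM about L: R_y·10.8 − 40·8.9 − (1.48·6.3)·6.15 − 25·9.8 = 0 → R_y = 658.3426/10.8 = 60.9576 ≈ 60.96 kN.
ΣF_y = 0: L_y + 60.9576 − 40 − 1.48·6.3 − 25 = 0 → L_y = 13.37 kN.
ΣF_x = 0: no horizontal applied forces, so L_x = 0.

L_x = 0, L_y = 13.37 kN, R_y = 60.96 kN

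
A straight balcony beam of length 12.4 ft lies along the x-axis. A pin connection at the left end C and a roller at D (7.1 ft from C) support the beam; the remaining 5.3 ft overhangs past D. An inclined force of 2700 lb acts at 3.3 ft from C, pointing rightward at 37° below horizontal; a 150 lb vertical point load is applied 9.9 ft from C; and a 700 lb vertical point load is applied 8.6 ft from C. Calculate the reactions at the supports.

Taking moments about C: D_y·7.1 − 2700·sin37°·3.3 − 150·9.9 − 700·8.6 = 0 → D_y = 12867.2/7.1 = 1812.28 ≈ 1812 lb.
ΣF_y = 0: C_y + 1812.28 − 2700·sin37° − 150 − 700 = 0 → C_y = 662.6 lb.
ΣF_x = 0: C_x + 2700·cos37° = 0 → C_x = -2156 lb.

C_x = -2156 lb, C_y = 662.6 lb, D_y = 1812 lb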